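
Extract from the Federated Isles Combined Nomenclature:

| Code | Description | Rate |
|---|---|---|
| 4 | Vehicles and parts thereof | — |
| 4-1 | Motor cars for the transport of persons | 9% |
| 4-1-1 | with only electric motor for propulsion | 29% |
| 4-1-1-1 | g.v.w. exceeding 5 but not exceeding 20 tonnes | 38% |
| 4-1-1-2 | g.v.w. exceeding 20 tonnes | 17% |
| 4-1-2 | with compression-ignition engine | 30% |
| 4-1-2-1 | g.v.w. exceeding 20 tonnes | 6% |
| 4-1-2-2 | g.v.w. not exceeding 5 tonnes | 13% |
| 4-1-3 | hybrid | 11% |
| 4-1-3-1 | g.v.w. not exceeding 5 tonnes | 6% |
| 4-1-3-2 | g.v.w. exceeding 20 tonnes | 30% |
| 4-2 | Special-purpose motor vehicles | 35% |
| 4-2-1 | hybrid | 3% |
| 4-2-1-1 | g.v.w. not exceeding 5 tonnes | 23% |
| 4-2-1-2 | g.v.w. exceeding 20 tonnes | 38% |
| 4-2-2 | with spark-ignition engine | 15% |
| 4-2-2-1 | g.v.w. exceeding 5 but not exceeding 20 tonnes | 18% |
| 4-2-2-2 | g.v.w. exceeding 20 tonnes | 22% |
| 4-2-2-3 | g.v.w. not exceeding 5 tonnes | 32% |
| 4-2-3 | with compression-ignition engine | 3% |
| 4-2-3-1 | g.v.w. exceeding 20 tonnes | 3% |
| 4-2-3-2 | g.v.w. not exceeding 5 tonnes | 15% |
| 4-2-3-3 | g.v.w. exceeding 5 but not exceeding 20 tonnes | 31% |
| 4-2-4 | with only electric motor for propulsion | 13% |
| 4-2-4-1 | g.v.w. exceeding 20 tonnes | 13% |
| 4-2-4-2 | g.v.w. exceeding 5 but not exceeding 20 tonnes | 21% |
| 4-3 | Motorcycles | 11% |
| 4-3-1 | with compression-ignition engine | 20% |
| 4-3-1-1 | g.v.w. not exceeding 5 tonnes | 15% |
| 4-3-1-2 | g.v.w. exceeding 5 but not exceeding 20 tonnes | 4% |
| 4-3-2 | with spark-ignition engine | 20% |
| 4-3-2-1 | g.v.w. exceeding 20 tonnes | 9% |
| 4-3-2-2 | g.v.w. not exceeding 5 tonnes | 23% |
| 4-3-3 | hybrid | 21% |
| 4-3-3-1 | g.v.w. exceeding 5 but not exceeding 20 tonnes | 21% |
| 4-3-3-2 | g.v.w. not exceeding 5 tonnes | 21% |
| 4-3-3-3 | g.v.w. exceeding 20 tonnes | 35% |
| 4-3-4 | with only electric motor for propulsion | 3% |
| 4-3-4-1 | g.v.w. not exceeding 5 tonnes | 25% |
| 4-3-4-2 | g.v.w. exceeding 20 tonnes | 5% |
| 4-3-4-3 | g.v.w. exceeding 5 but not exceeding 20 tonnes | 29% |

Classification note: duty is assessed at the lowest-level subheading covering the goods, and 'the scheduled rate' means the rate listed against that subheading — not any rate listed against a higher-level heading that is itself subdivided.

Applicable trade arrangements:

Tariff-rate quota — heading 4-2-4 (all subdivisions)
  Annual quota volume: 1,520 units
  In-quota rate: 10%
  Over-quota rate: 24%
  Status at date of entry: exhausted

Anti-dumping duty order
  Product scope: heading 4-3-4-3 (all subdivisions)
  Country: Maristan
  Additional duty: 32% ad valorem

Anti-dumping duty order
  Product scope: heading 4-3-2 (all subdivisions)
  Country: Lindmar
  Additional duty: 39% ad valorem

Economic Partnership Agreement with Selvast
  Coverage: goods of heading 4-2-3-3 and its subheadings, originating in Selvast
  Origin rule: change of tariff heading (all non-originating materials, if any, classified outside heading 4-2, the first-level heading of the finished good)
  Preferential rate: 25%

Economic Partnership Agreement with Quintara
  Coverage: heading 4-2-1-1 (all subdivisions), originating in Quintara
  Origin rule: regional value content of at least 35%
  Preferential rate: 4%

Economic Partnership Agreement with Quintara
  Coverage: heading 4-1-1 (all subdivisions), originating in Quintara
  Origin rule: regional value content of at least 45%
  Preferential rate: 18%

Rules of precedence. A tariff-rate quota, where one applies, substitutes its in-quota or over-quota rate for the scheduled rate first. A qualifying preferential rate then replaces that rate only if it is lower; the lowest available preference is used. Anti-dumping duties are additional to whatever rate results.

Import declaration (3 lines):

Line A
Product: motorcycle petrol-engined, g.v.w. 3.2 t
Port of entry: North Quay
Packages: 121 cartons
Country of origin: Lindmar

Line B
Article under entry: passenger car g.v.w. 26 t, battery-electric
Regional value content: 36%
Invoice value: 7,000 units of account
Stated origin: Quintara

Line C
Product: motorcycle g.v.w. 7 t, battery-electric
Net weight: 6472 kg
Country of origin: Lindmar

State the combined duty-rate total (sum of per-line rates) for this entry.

Line A: motorcycle → 4-3; petrol-engined → 4-3-2; g.v.w. 3.2 t → 4-3-2-2. Scheduled 23%. anti-dumping (Lindmar, 4-3-2): +39%; total 23% + 39% = 62%. → 62%.
Line B: passenger car → 4-1; battery-electric → 4-1-1; g.v.w. 26 t → 4-1-1-2. Scheduled 17%. Quintara agreement on 4-2-1-1: 4-1-1-2 not covered; Quintara agreement on 4-1-1: RVC < 45%. → 17%.
Line C: motorcycle → 4-3; battery-electric → 4-3-4; g.v.w. 7 t → 4-3-4-3. Scheduled 29%. No special measure applies. → 29%.
Sum: 62% + 17% + 29% = 108%.

108%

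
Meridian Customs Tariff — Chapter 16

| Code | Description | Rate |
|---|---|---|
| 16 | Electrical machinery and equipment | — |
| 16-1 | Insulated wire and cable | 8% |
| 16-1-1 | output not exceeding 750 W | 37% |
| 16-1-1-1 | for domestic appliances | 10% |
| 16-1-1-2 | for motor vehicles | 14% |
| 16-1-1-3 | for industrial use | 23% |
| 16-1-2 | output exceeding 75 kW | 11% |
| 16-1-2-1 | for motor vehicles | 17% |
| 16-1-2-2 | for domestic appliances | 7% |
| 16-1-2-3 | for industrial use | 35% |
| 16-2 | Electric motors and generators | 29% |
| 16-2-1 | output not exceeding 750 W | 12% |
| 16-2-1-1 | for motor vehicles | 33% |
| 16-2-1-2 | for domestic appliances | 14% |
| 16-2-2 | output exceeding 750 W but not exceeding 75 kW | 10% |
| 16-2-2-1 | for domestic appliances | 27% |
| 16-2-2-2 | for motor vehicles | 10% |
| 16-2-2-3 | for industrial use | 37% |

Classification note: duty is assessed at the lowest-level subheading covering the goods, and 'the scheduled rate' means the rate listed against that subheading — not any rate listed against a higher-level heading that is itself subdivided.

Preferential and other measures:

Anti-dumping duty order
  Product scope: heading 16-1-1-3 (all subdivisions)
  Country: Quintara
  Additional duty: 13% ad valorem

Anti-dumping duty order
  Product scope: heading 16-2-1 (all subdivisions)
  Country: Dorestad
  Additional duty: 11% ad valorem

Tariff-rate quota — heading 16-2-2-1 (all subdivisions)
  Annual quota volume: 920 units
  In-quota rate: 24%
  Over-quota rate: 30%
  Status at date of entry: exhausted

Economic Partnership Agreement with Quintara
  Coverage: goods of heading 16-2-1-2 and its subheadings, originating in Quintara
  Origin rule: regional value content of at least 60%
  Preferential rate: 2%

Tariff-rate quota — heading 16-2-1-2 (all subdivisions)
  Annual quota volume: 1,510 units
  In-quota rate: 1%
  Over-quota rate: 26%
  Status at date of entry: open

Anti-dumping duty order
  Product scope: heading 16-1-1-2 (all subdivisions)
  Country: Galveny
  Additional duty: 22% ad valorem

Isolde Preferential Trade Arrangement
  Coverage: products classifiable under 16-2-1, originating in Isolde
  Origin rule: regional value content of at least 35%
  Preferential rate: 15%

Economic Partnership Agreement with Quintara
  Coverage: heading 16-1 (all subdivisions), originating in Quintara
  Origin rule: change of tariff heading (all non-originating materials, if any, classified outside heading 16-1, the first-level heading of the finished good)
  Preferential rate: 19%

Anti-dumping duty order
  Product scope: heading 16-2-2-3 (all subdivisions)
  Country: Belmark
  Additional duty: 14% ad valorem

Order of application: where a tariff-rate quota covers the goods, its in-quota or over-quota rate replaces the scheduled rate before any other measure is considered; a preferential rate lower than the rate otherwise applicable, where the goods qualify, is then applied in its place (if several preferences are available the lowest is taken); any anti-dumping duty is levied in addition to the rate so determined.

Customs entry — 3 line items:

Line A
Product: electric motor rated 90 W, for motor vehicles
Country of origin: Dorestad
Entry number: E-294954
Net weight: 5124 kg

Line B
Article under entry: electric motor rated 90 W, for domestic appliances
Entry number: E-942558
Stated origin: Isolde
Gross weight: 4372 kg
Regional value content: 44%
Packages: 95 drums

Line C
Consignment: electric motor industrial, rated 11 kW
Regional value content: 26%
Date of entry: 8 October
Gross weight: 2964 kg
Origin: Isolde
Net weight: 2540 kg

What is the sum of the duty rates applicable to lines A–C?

82%

Line A: electric motor → 16-2; rated 90 W → 16-2-1; for motor vehicles → 16-2-1-1. Scheduled 33%. anti-dumping (Dorestad, 16-2-1): +11%; total 33% + 11% = 44%. → 44%.
Line B: electric motor → 16-2; rated 90 W → 16-2-1; for domestic appliances → 16-2-1-2. Scheduled 14%. quota on 16-2-1-2 open → in-quota 1%; Isolde agreement on 16-2-1: RVC ≥ 35% → 15% available; preference 15% not lower than 1% → no reduction. → 1%.
Line C: electric motor → 16-2; rated 11 kW → 16-2-2; industrial → 16-2-2-3. Scheduled 37%. Isolde agreement on 16-2-1: 16-2-2-3 not covered. → 37%.
Sum: 44% + 1% + 37% = 82%.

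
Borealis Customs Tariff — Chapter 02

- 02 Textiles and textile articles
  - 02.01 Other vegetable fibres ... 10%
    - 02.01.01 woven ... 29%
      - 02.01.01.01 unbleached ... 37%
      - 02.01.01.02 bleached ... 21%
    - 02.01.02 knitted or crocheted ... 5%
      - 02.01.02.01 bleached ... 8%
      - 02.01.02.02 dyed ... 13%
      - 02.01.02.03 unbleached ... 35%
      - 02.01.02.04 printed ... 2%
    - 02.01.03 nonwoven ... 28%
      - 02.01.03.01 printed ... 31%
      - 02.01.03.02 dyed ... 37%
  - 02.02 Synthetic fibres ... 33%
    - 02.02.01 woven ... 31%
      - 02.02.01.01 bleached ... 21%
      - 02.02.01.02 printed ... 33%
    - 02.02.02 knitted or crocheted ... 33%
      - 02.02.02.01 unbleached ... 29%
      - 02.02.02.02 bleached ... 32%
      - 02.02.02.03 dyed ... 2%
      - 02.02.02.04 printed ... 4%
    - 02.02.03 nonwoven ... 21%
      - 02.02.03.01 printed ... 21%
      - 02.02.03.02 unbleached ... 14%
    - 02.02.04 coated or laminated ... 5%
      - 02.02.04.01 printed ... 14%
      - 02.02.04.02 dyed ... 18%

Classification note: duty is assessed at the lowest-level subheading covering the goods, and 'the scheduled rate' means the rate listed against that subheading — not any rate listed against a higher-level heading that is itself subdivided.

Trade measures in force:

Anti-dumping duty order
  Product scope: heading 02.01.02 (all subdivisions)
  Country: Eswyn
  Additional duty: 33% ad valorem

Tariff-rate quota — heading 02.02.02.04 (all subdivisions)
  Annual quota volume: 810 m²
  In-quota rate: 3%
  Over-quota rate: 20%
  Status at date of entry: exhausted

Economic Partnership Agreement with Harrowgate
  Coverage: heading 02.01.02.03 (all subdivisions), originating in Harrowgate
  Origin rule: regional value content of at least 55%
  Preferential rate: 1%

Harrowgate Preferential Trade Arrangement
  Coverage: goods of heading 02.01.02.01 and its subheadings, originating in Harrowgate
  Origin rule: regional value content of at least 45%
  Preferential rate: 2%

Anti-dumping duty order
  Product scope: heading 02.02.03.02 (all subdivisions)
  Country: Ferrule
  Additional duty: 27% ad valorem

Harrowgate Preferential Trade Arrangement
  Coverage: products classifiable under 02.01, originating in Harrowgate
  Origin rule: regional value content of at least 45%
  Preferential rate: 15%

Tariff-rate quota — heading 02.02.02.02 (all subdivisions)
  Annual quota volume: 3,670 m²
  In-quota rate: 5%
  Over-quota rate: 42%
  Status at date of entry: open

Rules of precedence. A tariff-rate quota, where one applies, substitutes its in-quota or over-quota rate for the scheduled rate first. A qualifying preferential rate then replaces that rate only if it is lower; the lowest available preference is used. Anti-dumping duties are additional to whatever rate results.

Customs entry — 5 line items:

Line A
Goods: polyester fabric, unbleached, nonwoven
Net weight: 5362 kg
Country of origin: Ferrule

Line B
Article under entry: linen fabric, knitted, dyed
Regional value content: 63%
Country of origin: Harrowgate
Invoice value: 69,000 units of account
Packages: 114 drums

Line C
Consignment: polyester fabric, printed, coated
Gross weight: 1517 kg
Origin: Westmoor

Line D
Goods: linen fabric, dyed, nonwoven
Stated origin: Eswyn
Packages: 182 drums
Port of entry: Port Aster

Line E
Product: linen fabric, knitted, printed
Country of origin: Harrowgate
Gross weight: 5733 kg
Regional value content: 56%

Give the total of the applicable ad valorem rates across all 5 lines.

107%

Line A: polyester → 02.02; nonwoven → 02.02.03; unbleached → 02.02.03.02. Scheduled 14%. anti-dumping (Ferrule, 02.02.03.02): +27%; total 14% + 27% = 41%. → 41%.
Line B: linen → 02.01; knitted → 02.01.02; dyed → 02.01.02.02. Scheduled 13%. Harrowgate agreement on 02.01.02.03: 02.01.02.02 not covered; Harrowgate agreement on 02.01.02.01: 02.01.02.02 not covered; Harrowgate agreement on 02.01: RVC ≥ 45% → 15% available; preference 15% not lower than 13% → no reduction. → 13%.
Line C: polyester → 02.02; coated → 02.02.04; printed → 02.02.04.01. Scheduled 14%. No special measure applies. → 14%.
Line D: linen → 02.01; nonwoven → 02.01.03; dyed → 02.01.03.02. Scheduled 37%. No special measure applies. → 37%.
Line E: linen → 02.01; knitted → 02.01.02; printed → 02.01.02.04. Scheduled 2%. Harrowgate agreement on 02.01.02.03: 02.01.02.04 not covered; Harrowgate agreement on 02.01.02.01: 02.01.02.04 not covered; Harrowgate agreement on 02.01: RVC ≥ 45% → 15% available; preference 15% not lower than 2% → no reduction. → 2%.
Sum: 41% + 13% + 14% + 37% + 2% = 107%.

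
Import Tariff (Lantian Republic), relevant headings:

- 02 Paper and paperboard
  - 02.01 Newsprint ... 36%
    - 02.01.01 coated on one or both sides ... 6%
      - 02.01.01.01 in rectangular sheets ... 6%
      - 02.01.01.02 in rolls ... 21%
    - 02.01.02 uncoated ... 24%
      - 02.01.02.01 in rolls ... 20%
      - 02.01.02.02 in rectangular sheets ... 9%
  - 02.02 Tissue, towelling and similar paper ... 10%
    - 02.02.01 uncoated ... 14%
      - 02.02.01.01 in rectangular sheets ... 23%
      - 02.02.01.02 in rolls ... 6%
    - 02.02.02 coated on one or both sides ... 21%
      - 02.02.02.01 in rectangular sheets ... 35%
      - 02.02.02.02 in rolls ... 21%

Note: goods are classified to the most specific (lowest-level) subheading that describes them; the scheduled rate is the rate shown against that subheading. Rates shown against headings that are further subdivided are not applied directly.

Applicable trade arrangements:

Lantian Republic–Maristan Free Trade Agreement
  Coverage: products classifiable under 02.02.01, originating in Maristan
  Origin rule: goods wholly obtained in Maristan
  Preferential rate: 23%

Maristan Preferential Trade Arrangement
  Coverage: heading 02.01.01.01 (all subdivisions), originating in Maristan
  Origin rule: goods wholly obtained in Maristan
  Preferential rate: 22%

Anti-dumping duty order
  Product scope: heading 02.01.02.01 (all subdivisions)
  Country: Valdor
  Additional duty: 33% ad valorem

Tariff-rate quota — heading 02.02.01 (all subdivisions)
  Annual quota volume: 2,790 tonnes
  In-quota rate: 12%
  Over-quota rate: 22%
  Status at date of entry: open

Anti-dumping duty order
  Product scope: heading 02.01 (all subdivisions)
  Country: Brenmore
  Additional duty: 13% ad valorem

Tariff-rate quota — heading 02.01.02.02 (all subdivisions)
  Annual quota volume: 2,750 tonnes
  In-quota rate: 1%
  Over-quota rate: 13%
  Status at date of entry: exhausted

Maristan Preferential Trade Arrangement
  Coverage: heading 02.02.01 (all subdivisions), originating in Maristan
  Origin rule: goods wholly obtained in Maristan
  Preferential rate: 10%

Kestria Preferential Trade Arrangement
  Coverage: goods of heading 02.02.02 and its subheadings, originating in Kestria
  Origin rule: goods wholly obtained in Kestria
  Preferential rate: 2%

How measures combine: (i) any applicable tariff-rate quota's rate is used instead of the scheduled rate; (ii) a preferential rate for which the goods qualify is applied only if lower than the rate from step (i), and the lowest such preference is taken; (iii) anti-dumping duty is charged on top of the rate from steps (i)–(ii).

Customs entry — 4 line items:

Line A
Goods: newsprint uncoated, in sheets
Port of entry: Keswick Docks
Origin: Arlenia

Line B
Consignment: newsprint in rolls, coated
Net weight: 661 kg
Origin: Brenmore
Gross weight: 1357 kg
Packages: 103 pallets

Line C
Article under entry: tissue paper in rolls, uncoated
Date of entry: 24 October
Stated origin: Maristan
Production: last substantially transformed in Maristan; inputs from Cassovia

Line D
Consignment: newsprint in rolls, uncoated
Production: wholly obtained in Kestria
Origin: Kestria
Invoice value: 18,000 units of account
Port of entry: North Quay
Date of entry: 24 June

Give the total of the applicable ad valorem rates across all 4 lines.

79%

Line A: newsprint → 02.01; uncoated → 02.01.02; in sheets → 02.01.02.02. Scheduled 9%. quota on 02.01.02.02 exhausted → over-quota 13%. → 13%.
Line B: newsprint → 02.01; coated → 02.01.01; in rolls → 02.01.01.02. Scheduled 21%. anti-dumping (Brenmore, 02.01): +13%; total 21% + 13% = 34%. → 34%.
Line C: tissue paper → 02.02; uncoated → 02.02.01; in rolls → 02.02.01.02. Scheduled 6%. quota on 02.02.01 open → in-quota 12%; Maristan agreement on 02.02.01: not wholly obtained; Maristan agreement on 02.01.01.01: 02.02.01.02 not covered; Maristan agreement on 02.02.01: not wholly obtained. → 12%.
Line D: newsprint → 02.01; uncoated → 02.01.02; in rolls → 02.01.02.01. Scheduled 20%. Kestria agreement on 02.02.02: 02.01.02.01 not covered. → 20%.
Sum: 13% + 34% + 12% + 20% = 79%.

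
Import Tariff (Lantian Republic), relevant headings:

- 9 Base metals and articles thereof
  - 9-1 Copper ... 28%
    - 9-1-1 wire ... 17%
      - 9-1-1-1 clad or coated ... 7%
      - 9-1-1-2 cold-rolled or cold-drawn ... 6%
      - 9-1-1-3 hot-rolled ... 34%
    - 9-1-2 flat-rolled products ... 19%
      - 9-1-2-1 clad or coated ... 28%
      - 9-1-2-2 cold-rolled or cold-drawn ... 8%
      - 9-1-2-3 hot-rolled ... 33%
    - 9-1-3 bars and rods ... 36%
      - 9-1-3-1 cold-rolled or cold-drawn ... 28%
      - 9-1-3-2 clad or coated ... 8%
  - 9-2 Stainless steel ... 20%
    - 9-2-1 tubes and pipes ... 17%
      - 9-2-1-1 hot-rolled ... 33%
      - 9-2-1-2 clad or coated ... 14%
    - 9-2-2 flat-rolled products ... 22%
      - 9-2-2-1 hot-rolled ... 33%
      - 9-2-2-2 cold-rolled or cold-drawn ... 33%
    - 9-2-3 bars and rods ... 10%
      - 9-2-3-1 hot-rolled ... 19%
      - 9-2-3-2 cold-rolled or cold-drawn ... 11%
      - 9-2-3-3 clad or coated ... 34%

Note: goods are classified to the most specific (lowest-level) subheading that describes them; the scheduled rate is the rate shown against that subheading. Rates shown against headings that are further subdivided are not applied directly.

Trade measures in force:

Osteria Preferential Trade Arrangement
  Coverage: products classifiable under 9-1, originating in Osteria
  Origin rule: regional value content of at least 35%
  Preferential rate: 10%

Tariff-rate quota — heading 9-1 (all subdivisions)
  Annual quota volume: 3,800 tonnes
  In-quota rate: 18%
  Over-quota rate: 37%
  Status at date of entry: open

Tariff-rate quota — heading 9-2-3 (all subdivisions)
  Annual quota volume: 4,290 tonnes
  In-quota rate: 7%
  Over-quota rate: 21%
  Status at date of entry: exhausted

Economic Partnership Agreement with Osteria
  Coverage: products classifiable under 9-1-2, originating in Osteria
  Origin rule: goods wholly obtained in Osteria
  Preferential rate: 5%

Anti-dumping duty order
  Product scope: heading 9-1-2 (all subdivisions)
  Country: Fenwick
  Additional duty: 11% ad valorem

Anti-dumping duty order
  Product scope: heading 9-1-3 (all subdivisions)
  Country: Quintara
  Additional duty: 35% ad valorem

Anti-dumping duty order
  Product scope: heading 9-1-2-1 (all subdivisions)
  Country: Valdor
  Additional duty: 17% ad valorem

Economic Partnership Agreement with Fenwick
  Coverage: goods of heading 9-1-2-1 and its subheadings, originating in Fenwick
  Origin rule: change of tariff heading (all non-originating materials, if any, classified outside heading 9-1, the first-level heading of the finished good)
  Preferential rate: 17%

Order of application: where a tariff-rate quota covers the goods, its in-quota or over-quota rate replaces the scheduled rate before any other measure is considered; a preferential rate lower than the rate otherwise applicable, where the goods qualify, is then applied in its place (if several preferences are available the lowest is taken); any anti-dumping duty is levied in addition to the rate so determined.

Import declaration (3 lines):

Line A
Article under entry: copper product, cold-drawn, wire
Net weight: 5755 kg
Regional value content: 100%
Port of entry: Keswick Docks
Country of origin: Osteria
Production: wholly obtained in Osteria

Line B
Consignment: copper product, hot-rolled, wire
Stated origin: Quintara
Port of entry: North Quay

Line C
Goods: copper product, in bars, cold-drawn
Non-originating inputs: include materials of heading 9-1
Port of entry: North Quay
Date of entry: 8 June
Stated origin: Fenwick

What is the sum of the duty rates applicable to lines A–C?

Line A: copper → 9-1; wire → 9-1-1; cold-drawn → 9-1-1-2. Scheduled 6%. quota on 9-1 open → in-quota 18%; Osteria agreement on 9-1: RVC ≥ 35% → 10% available; Osteria agreement on 9-1-2: 9-1-1-2 not covered; preferential 10%. → 10%.
Line B: copper → 9-1; wire → 9-1-1; hot-rolled → 9-1-1-3. Scheduled 34%. quota on 9-1 open → in-quota 18%. → 18%.
Line C: copper → 9-1; in bars → 9-1-3; cold-drawn → 9-1-3-1. Scheduled 28%. quota on 9-1 open → in-quota 18%; Fenwick agreement on 9-1-2-1: 9-1-3-1 not covered. → 18%.
Sum: 10% + 18% + 18% = 46%.

46%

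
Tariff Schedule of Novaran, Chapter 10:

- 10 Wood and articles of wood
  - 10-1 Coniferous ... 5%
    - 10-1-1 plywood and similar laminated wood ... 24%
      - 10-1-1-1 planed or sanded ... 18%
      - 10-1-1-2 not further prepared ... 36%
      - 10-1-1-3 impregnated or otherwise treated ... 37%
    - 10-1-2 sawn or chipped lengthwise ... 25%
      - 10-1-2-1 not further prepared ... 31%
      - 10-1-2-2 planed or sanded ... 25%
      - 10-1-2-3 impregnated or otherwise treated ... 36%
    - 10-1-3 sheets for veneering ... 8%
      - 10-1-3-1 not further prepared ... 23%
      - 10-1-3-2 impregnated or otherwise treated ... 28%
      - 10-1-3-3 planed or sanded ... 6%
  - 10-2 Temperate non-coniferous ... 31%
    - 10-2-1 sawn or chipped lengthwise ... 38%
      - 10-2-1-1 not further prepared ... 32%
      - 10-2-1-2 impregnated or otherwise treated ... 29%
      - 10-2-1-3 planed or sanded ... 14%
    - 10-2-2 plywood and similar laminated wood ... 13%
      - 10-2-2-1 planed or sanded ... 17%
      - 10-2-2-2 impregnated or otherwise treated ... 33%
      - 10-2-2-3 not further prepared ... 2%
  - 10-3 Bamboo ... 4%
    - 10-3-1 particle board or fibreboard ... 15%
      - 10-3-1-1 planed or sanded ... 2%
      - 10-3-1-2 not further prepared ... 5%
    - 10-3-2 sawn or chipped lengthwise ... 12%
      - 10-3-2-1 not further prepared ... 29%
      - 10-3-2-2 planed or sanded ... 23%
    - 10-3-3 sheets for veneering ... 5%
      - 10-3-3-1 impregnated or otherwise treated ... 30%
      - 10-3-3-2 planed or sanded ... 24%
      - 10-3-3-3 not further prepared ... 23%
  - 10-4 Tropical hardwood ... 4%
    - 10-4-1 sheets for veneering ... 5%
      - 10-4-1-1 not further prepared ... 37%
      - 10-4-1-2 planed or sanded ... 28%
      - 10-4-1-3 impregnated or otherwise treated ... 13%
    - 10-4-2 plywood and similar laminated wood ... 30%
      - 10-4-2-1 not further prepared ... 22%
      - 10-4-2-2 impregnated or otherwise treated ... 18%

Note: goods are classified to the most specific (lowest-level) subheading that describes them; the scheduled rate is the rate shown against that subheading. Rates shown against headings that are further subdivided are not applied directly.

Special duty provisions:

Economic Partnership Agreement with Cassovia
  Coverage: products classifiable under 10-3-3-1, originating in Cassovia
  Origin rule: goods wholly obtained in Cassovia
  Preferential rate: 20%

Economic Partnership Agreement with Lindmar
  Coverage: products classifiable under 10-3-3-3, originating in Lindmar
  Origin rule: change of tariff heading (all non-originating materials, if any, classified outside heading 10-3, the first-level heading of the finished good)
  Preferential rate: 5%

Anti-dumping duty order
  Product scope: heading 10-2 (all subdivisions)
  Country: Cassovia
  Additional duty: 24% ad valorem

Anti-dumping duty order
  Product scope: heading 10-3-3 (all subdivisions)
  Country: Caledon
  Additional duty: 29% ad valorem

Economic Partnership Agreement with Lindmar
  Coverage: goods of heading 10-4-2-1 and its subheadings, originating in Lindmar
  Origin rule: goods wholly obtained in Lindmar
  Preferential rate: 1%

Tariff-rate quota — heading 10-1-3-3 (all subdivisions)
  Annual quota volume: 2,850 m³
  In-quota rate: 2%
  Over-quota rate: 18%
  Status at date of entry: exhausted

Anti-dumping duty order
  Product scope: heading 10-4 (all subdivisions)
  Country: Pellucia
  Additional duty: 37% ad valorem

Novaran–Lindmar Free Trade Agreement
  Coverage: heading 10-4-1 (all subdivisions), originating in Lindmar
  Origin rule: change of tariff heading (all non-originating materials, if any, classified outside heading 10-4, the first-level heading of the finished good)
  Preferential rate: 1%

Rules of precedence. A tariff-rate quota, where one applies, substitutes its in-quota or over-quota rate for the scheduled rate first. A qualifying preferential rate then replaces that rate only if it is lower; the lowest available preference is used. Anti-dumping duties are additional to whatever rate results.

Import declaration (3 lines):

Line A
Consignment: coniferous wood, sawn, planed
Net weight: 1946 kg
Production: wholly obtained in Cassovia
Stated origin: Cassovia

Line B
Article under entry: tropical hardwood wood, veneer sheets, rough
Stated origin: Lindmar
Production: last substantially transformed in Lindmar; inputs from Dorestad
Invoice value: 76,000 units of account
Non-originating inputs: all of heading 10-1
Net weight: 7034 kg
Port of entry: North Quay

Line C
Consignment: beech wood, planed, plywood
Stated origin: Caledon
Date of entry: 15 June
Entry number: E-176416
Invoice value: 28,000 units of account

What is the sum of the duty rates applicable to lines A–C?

Line A: coniferous → 10-1; sawn → 10-1-2; planed → 10-1-2-2. Scheduled 25%. Cassovia agreement on 10-3-3-1: 10-1-2-2 not covered. → 25%.
Line B: tropical hardwood → 10-4; veneer sheets → 10-4-1; rough → 10-4-1-1. Scheduled 37%. Lindmar agreement on 10-3-3-3: 10-4-1-1 not covered; Lindmar agreement on 10-4-2-1: 10-4-1-1 not covered; Lindmar agreement on 10-4-1: CTH met → 1% available; preferential 1%. → 1%.
Line C: beech → 10-2; plywood → 10-2-2; planed → 10-2-2-1. Scheduled 17%. No special measure applies. → 17%.
Sum: 25% + 1% + 17% = 43%.

43%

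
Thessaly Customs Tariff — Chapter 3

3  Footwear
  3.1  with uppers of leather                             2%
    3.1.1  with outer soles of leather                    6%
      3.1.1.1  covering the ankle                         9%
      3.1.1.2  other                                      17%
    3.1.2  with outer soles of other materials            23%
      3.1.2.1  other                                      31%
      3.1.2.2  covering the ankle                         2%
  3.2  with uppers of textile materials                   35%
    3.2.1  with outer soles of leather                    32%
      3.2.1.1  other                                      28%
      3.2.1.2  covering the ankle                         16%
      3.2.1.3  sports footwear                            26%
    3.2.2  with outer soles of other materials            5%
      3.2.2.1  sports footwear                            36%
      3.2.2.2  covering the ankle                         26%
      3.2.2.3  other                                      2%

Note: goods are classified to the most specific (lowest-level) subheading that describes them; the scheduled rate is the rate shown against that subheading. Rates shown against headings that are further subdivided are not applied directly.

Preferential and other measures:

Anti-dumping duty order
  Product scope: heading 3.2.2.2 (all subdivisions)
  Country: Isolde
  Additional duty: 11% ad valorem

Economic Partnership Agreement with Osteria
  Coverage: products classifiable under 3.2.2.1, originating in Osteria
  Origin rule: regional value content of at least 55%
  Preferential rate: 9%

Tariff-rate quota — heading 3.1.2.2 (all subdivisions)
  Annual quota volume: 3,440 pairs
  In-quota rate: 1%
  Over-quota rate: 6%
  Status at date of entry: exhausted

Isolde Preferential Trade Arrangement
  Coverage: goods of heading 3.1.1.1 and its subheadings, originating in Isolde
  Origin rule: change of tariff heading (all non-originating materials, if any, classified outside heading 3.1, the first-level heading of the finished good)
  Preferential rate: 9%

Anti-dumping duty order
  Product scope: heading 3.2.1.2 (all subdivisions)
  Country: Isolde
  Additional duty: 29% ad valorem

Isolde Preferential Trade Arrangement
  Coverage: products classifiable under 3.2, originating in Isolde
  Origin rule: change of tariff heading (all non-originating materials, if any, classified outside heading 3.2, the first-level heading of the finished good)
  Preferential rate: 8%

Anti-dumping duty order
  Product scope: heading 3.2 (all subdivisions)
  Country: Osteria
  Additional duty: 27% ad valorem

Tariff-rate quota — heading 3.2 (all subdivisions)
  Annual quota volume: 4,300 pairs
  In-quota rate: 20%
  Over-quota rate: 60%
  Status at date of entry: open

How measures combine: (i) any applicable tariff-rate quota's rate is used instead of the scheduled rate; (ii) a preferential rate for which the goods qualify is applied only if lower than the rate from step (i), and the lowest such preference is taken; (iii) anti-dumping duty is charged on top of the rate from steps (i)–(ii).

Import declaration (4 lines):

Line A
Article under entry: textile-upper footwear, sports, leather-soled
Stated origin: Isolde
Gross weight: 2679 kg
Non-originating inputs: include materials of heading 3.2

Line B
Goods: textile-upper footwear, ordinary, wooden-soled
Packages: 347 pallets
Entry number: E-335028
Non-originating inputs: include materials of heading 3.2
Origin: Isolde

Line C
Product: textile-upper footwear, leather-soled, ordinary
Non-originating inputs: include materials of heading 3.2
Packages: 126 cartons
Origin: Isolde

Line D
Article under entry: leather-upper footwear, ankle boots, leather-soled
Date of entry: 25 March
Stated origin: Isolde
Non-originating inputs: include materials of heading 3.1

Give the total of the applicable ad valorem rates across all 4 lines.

69%

Line A: textile-upper → 3.2; leather-soled → 3.2.1; sports → 3.2.1.3. Scheduled 26%. quota on 3.2 open → in-quota 20%; Isolde agreement on 3.1.1.1: 3.2.1.3 not covered; Isolde agreement on 3.2: CTH not met. → 20%.
Line B: textile-upper → 3.2; wooden-soled → 3.2.2; ordinary → 3.2.2.3. Scheduled 2%. quota on 3.2 open → in-quota 20%; Isolde agreement on 3.1.1.1: 3.2.2.3 not covered; Isolde agreement on 3.2: CTH not met. → 20%.
Line C: textile-upper → 3.2; leather-soled → 3.2.1; ordinary → 3.2.1.1. Scheduled 28%. quota on 3.2 open → in-quota 20%; Isolde agreement on 3.1.1.1: 3.2.1.1 not covered; Isolde agreement on 3.2: CTH not met. → 20%.
Line D: leather-upper → 3.1; leather-soled → 3.1.1; ankle boots → 3.1.1.1. Scheduled 9%. Isolde agreement on 3.1.1.1: CTH not met; Isolde agreement on 3.2: 3.1.1.1 not covered. → 9%.
Sum: 20% + 20% + 20% + 9% = 69%.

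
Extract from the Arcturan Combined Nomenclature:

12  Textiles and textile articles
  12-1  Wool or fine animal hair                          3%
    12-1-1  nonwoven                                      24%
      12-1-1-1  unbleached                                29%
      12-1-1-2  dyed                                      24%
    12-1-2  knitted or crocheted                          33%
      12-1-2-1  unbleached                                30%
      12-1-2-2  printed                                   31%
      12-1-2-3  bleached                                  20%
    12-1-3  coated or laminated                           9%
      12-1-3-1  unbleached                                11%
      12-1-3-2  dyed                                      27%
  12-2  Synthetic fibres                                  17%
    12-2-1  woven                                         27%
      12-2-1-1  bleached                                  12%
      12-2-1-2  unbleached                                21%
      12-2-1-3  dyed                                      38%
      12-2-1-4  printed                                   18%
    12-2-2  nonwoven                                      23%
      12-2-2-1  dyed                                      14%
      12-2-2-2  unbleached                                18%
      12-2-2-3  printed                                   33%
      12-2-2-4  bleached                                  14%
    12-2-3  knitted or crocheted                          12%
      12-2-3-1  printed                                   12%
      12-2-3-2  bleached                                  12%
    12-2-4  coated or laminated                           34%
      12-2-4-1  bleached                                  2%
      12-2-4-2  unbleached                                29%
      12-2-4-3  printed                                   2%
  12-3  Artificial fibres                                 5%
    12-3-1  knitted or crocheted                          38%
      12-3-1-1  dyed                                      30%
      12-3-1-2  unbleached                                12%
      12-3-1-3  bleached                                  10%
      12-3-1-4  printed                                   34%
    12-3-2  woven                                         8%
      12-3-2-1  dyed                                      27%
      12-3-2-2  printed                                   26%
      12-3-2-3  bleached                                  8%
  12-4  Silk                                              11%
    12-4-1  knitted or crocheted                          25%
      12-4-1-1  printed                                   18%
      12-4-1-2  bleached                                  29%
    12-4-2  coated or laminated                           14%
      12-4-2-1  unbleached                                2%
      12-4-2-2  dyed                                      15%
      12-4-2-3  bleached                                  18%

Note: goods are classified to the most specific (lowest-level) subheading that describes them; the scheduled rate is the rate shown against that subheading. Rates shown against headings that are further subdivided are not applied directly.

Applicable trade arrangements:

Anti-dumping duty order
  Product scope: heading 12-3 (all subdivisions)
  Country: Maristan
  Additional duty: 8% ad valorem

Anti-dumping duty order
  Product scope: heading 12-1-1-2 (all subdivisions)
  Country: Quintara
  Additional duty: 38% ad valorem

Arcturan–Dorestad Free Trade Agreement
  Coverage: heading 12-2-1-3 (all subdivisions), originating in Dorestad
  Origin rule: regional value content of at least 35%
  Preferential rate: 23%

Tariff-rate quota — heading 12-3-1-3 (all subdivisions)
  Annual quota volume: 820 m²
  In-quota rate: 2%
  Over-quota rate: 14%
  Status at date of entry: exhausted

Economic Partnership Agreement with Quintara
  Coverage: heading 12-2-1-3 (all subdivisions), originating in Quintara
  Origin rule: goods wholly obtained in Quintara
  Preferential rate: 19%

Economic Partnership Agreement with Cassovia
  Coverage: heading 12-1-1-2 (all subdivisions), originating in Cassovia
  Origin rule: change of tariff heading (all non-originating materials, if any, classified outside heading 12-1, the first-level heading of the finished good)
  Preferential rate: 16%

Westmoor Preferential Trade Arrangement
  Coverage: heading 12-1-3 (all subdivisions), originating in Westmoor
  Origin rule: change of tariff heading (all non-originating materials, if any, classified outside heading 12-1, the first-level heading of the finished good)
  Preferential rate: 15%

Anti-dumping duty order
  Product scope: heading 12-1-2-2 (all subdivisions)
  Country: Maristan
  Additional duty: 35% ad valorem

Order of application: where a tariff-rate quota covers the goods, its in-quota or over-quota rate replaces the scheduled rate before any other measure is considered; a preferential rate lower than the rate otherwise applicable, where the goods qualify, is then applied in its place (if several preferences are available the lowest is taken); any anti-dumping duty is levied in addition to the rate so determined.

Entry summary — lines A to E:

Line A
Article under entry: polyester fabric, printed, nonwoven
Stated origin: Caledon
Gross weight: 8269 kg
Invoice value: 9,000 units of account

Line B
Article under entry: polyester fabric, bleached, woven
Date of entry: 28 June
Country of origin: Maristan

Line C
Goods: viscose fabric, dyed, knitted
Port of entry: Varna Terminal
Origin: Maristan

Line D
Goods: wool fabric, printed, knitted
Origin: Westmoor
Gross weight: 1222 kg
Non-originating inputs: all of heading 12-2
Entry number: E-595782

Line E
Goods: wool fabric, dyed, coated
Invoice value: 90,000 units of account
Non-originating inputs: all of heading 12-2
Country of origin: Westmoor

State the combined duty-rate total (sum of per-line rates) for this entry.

129%

Line A: polyester → 12-2; nonwoven → 12-2-2; printed → 12-2-2-3. Scheduled 33%. No special measure applies. → 33%.
Line B: polyester → 12-2; woven → 12-2-1; bleached → 12-2-1-1. Scheduled 12%. No special measure applies. → 12%.
Line C: viscose → 12-3; knitted → 12-3-1; dyed → 12-3-1-1. Scheduled 30%. anti-dumping (Maristan, 12-3): +8%; total 30% + 8% = 38%. → 38%.
Line D: wool → 12-1; knitted → 12-1-2; printed → 12-1-2-2. Scheduled 31%. Westmoor agreement on 12-1-3: 12-1-2-2 not covered. → 31%.
Line E: wool → 12-1; coated → 12-1-3; dyed → 12-1-3-2. Scheduled 27%. Westmoor agreement on 12-1-3: CTH met → 15% available; preferential 15%. → 15%.
Sum: 33% + 12% + 38% + 31% + 15% = 129%.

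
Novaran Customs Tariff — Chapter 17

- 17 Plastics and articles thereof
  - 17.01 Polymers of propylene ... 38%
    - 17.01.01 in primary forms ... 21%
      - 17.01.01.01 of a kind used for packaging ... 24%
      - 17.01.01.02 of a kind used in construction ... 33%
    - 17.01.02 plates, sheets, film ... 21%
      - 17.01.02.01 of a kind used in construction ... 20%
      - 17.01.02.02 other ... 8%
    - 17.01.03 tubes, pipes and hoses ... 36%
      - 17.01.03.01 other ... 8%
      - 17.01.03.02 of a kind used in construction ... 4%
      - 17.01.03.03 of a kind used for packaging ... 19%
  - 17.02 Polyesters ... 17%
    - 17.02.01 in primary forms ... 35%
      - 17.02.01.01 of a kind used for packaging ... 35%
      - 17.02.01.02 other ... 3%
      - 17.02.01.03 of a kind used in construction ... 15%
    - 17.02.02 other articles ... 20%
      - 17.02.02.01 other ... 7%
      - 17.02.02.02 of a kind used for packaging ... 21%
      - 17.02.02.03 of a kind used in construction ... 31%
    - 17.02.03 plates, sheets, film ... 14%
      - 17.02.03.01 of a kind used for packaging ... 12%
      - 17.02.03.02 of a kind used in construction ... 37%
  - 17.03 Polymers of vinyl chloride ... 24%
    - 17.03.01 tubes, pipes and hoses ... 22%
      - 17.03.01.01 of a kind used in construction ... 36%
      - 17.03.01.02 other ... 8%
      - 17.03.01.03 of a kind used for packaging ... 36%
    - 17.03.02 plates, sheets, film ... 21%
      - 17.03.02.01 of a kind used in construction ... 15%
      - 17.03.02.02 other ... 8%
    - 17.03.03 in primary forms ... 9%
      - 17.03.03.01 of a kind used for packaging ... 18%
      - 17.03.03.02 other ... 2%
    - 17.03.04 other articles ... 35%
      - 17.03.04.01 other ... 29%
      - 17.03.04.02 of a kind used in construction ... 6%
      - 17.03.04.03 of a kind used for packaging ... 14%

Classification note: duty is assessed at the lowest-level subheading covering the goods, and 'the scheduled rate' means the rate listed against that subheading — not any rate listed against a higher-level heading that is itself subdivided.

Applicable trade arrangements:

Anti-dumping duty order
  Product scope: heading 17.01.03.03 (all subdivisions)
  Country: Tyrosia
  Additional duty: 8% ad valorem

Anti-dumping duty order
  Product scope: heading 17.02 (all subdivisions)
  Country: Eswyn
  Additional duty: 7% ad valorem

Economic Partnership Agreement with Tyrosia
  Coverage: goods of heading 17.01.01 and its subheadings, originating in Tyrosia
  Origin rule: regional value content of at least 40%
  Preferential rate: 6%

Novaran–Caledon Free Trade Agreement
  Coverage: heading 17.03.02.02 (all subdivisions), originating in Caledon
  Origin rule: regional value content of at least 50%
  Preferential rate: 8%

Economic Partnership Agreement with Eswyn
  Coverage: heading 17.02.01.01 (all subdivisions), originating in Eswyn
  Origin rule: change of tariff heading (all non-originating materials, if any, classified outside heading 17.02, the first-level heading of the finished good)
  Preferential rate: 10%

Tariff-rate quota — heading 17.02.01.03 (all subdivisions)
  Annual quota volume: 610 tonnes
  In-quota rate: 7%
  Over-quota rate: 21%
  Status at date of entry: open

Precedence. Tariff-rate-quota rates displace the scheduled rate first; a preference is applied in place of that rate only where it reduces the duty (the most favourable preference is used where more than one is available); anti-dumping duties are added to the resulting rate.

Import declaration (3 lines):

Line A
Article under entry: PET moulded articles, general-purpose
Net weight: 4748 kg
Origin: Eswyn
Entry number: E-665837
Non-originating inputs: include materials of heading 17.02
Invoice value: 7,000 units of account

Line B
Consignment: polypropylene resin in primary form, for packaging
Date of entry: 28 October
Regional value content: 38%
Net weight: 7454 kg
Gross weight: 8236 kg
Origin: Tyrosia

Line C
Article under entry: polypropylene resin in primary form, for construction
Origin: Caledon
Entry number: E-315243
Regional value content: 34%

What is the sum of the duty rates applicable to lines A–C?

Line A: PET → 17.02; moulded articles → 17.02.02; general-purpose → 17.02.02.01. Scheduled 7%. Eswyn agreement on 17.02.01.01: 17.02.02.01 not covered; anti-dumping (Eswyn, 17.02): +7%; total 7% + 7% = 14%. → 14%.
Line B: polypropylene → 17.01; resin in primary form → 17.01.01; for packaging → 17.01.01.01. Scheduled 24%. Tyrosia agreement on 17.01.01: RVC < 40%. → 24%.
Line C: polypropylene → 17.01; resin in primary form → 17.01.01; for construction → 17.01.01.02. Scheduled 33%. Caledon agreement on 17.03.02.02: 17.01.01.02 not covered. → 33%.
Sum: 14% + 24% + 33% = 71%.

71%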